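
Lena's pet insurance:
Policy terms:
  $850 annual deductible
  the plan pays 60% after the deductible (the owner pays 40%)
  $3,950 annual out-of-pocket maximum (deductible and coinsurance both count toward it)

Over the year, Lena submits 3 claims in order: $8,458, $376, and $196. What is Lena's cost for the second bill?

#1 ($8,458): $850 finishes the deductible; $7,608 goes to coinsurance; coinsurance $7,608 × 40% = $3,043.20. Cost to owner: $3,893.20. OOP to date $3,893.20.
#2 ($376): deductible already satisfied, so owner's share is 40% × $376 = $150.40. That would push OOP to $4,043.60, over the $3,950 cap, so owner pays $3,950 − $3,893.20 = $56.80.

$56.80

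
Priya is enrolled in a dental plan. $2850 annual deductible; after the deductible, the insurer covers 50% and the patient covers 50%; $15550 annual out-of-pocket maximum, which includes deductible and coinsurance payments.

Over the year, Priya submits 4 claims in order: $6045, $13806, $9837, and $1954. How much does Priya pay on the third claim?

$4199.50

Claim 1 ($6045): $2850 to deductible, leaving $3195; coinsurance $3195 × 50% = $1597.50. Patient owes $4447.50 (running OOP $4447.50).
Claim 2 ($13806): deductible already satisfied, so patient's share is 50% × $13806 = $6903. Patient owes $6903 (running OOP $11350.50).
Claim 3 ($9837): deductible met; 50% of $9837 = $4918.50. Adding that to $11350.50 gives $16269, past the $15550 cap; patient pays only $15550 − $11350.50 = $4199.50.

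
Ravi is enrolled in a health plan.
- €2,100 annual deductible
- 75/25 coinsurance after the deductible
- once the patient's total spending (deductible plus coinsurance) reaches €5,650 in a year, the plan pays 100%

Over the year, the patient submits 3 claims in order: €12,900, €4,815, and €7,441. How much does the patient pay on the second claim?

Claim 1 (€12,900): deductible takes €2,100, €10,800 remains; 25% of €10,800 = €2,700. Patient owes €4,800 (running OOP €4,800).
Claim 2 (€4,815): 25% coinsurance on €4,815 = €1,203.75. OOP would hit €6,003.75 > €5,650, so the cap limits the patient to €5,650 − €4,800 = €850.

€850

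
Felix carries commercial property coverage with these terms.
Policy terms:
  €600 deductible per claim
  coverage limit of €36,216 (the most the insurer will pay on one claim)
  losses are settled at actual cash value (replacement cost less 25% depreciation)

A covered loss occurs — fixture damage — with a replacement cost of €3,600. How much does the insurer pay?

At 25% depreciation, ACV = €3,600 − €900 = €2,700.
Subtract the deductible: €2,700 − €600 = €2,100.
€2,100 ≤ €36,216, so the limit doesn't bind; insurer pays €2,100.

€2,100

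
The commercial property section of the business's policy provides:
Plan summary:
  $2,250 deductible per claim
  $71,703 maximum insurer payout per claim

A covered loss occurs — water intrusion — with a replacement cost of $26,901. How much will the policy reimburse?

$24,651

Subtract the deductible: $26,901 − $2,250 = $24,651.
That's under the $71,703 cap, so the insurer reimburses the full $24,651.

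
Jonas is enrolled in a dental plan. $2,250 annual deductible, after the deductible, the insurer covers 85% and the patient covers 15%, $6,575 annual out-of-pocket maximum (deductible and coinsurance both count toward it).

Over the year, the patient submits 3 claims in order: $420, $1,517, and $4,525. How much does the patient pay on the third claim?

Claim 1 — $420: entire amount goes to the deductible. Cost to patient: $420. OOP to date $420.
Claim 2 — $1,517: entire amount goes to the deductible. Cost to patient: $1,517. OOP to date $1,937.
Claim 3 — $4,525: deductible takes $313, $4,212 remains; coinsurance $4,212 × 15% = $631.80. Cost to patient: $944.80. OOP to date $2,881.80.

$944.80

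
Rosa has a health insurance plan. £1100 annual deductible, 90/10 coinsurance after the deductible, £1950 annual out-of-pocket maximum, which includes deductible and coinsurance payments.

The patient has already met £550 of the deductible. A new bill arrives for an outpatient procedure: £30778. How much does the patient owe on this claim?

£1400

£550 of the £1100 deductible is already met, leaving £550.
After the £550 deductible portion, £30778 − £550 = £30228 is subject to coinsurance.
10% of £30228 = £3022.80 falls to the patient.
That puts the patient's cost at £550 + £3022.80 = £3572.80 before any cap.
Year-to-date out-of-pocket would reach £550 + £3572.80 = £4122.80, above the £1950 maximum, so the patient pays only £1950 − £550 = £1400.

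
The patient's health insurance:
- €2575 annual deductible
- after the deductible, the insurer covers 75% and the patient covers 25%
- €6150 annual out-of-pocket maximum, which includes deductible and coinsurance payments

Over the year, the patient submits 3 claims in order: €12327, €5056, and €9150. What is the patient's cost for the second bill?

#1 (€12327): €2575 to deductible, leaving €9752; 25% of €9752 = €2438. Patient pays €5013; OOP now €5013.
#2 (€5056): deductible met; 25% of €5056 = €1264. That would push OOP to €6277, over the €6150 cap, so patient pays €6150 − €5013 = €1137.

€1137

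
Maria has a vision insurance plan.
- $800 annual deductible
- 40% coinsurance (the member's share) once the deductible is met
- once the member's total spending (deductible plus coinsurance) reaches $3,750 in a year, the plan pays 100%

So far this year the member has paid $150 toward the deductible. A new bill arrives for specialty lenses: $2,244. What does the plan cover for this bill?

$956.40

$150 of the $800 deductible is already met, leaving $650.
After the $650 deductible portion, $2,244 − $650 = $1,594 is subject to coinsurance.
40% of $1,594 = $637.60 falls to the member.
Member responsibility before any cap: $650 + $637.60 = $1,287.60.
Year-to-date out-of-pocket becomes $150 + $1,287.60 = $1,437.60, still under the $3,750 maximum, so no cap applies.
The plan picks up $2,244 − $1,287.60 = $956.40.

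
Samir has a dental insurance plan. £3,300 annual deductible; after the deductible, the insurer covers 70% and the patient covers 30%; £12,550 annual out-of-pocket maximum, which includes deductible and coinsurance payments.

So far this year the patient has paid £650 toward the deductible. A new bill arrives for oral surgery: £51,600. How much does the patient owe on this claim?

Deductible still to meet: £3,300 − £650 = £2,650.
That leaves £51,600 − £2,650 = £48,950 for coinsurance.
30% of £48,950 = £14,685 falls to the patient.
Patient responsibility before any cap: £2,650 + £14,685 = £17,335.
Year-to-date out-of-pocket would reach £650 + £17,335 = £17,985, above the £12,550 maximum, so the patient pays only £12,550 − £650 = £11,900.

£11,900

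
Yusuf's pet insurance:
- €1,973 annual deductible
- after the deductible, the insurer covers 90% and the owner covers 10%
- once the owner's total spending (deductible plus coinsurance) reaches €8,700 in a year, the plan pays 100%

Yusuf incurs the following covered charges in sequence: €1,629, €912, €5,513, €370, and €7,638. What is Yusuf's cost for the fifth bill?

€763.80

Bill 1, €1,629: fully absorbed by the deductible. Owner owes €1,629 (running OOP €1,629).
Bill 2, €912: €344 to deductible, leaving €568; coinsurance €568 × 10% = €56.80. Owner pays €400.80; OOP now €2,029.80.
Bill 3, €5,513: 10% coinsurance on €5,513 = €551.30. Owner pays €551.30; OOP now €2,581.10.
Bill 4, €370: deductible already satisfied, so owner's share is 10% × €370 = €37. Cost to owner: €37. OOP to date €2,618.10.
Bill 5, €7,638: deductible met; 10% of €7,638 = €763.80. Cost to owner: €763.80. OOP to date €3,381.90.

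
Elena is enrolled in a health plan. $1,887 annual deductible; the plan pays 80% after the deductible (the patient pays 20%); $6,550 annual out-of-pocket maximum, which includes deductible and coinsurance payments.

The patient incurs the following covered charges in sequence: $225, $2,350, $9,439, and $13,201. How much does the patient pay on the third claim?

Claim 1 ($225): all of it applies to the deductible. Patient owes $225 (running OOP $225).
Claim 2 ($2,350): deductible takes $1,662, $688 remains; coinsurance $688 × 20% = $137.60. Patient pays $1,799.60; OOP now $2,024.60.
Claim 3 ($9,439): deductible already satisfied, so patient's share is 20% × $9,439 = $1,887.80. Patient pays $1,887.80; OOP now $3,912.40.

$1,887.80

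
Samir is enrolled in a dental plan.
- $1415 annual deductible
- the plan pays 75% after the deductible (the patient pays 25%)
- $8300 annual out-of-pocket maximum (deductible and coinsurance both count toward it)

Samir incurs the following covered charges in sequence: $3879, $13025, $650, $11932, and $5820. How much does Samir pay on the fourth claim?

Claim 1 — $3879: $1415 finishes the deductible; $2464 goes to coinsurance; patient's 25% is $616. Cost to patient: $2031. OOP to date $2031.
Claim 2 — $13025: 25% coinsurance on $13025 = $3256.25. Patient owes $3256.25 (running OOP $5287.25).
Claim 3 — $650: 25% coinsurance on $650 = $162.50. Patient owes $162.50 (running OOP $5449.75).
Claim 4 — $11932: deductible met; 25% of $11932 = $2983. Adding that to $5449.75 gives $8432.75, past the $8300 cap; patient pays only $8300 − $5449.75 = $2850.25.

$2850.25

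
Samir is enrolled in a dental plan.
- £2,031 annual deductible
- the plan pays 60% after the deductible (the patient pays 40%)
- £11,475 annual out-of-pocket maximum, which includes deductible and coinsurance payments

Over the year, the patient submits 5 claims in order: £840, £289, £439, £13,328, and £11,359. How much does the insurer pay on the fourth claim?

Claim 1 (£840): all of it applies to the deductible. Patient owes £840 (running OOP £840). Plan pays £840 − £840 = £0.
Claim 2 (£289): entire amount goes to the deductible. Cost to patient: £289. OOP to date £1,129. Insurer: £289 − £289 = £0.
Claim 3 (£439): all of it applies to the deductible. Patient pays £439; OOP now £1,568. Plan pays £439 − £439 = £0.
Claim 4 (£13,328): deductible takes £463, £12,865 remains; patient's 40% is £5,146. Patient owes £5,609 (running OOP £7,177). Plan pays £13,328 − £5,609 = £7,719.

£7,719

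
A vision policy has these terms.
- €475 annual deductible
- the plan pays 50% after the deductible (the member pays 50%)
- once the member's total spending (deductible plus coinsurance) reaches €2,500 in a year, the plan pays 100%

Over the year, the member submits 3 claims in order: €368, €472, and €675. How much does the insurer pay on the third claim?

€337.50

Claim 1 (€368): fully absorbed by the deductible. Member owes €368 (running OOP €368). Plan pays €368 − €368 = €0.
Claim 2 (€472): €107 finishes the deductible; €365 goes to coinsurance; coinsurance €365 × 50% = €182.50. Member pays €289.50; OOP now €657.50. Insurer: €472 − €289.50 = €182.50.
Claim 3 (€675): 50% coinsurance on €675 = €337.50. Member owes €337.50 (running OOP €995). Insurer: €675 − €337.50 = €337.50.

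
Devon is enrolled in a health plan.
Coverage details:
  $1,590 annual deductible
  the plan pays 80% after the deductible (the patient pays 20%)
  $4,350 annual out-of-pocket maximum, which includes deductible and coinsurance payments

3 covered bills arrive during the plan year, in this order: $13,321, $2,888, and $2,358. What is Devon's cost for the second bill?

$413.80

Claim 1 ($13,321): deductible takes $1,590, $11,731 remains; coinsurance $11,731 × 20% = $2,346.20. Cost to patient: $3,936.20. OOP to date $3,936.20.
Claim 2 ($2,888): 20% coinsurance on $2,888 = $577.60. OOP would hit $4,513.80 > $4,350, so the cap limits the patient to $4,350 − $3,936.20 = $413.80.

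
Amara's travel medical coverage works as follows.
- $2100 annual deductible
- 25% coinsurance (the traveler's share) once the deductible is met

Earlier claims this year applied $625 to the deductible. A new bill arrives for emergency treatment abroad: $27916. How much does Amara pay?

Remaining deductible: $2100 − $625 = $1475.
After the $1475 deductible portion, $27916 − $1475 = $26441 is subject to coinsurance.
25% of $26441 = $6610.25 falls to the traveler.
So the traveler owes $1475 + $6610.25 = $8085.25.

$8085.25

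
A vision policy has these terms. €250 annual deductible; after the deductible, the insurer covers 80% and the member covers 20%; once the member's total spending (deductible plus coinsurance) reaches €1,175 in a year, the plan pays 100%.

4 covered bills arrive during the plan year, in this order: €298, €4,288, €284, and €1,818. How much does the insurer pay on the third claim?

€227.20

Claim 1 — €298: deductible takes €250, €48 remains; coinsurance €48 × 20% = €9.60. Member owes €259.60 (running OOP €259.60). Insurer: €298 − €259.60 = €38.40.
Claim 2 — €4,288: 20% coinsurance on €4,288 = €857.60. Member pays €857.60; OOP now €1,117.20. Plan pays €4,288 − €857.60 = €3,430.40.
Claim 3 — €284: deductible already satisfied, so member's share is 20% × €284 = €56.80. Cost to member: €56.80. OOP to date €1,174. Plan pays €284 − €56.80 = €227.20.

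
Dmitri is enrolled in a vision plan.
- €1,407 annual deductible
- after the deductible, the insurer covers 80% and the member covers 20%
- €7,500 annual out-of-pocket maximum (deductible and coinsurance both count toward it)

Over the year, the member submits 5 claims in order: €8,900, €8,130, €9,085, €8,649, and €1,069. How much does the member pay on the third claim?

Claim 1 — €8,900: €1,407 to deductible, leaving €7,493; member's 20% is €1,498.60. Cost to member: €2,905.60. OOP to date €2,905.60.
Claim 2 — €8,130: 20% coinsurance on €8,130 = €1,626. Member pays €1,626; OOP now €4,531.60.
Claim 3 — €9,085: deductible met; 20% of €9,085 = €1,817. Member owes €1,817 (running OOP €6,348.60).

€1,817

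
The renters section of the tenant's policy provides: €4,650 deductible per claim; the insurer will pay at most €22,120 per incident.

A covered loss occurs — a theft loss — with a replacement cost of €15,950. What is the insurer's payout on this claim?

Less the €4,650 deductible: €15,950 − €4,650 = €11,300.
That's under the €22,120 cap, so the insurer reimburses the full €11,300.

€11,300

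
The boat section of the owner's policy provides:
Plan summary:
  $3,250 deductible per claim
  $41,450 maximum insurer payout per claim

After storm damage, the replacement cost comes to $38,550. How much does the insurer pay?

$35,300

Subtract the deductible: $38,550 − $3,250 = $35,300.
$35,300 ≤ $41,450, so the limit doesn't bind; insurer pays $35,300.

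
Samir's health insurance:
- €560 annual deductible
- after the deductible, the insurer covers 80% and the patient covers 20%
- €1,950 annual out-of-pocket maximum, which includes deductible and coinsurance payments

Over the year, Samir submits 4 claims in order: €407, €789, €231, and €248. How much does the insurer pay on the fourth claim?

€198.40

Bill 1, €407: fully absorbed by the deductible. Patient pays €407; OOP now €407. Plan pays €407 − €407 = €0.
Bill 2, €789: €153 to deductible, leaving €636; patient's 20% is €127.20. Patient owes €280.20 (running OOP €687.20). Insurer: €789 − €280.20 = €508.80.
Bill 3, €231: deductible met; 20% of €231 = €46.20. Patient owes €46.20 (running OOP €733.40). Plan pays €231 − €46.20 = €184.80.
Bill 4, €248: 20% coinsurance on €248 = €49.60. Cost to patient: €49.60. OOP to date €783. Plan pays €248 − €49.60 = €198.40.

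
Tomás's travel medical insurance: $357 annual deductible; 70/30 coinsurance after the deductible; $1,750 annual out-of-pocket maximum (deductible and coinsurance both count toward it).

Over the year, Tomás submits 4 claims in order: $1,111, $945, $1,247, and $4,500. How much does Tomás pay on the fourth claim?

$509.20

Claim 1 ($1,111): $357 finishes the deductible; $754 goes to coinsurance; coinsurance $754 × 30% = $226.20. Cost to traveler: $583.20. OOP to date $583.20.
Claim 2 ($945): deductible already satisfied, so traveler's share is 30% × $945 = $283.50. Traveler owes $283.50 (running OOP $866.70).
Claim 3 ($1,247): 30% coinsurance on $1,247 = $374.10. Traveler pays $374.10; OOP now $1,240.80.
Claim 4 ($4,500): deductible met; 30% of $4,500 = $1,350. Adding that to $1,240.80 gives $2,590.80, past the $1,750 cap; traveler pays only $1,750 − $1,240.80 = $509.20.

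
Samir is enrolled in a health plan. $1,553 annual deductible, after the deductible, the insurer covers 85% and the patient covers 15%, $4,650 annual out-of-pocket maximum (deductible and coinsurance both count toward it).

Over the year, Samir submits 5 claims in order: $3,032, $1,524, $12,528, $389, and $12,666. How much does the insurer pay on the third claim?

Bill 1, $3,032: $1,553 finishes the deductible; $1,479 goes to coinsurance; 15% of $1,479 = $221.85. Patient owes $1,774.85 (running OOP $1,774.85). Insurer: $3,032 − $1,774.85 = $1,257.15.
Bill 2, $1,524: deductible met; 15% of $1,524 = $228.60. Patient pays $228.60; OOP now $2,003.45. Plan pays $1,524 − $228.60 = $1,295.40.
Bill 3, $12,528: 15% coinsurance on $12,528 = $1,879.20. Patient owes $1,879.20 (running OOP $3,882.65). Insurer: $12,528 − $1,879.20 = $10,648.80.

$10,648.80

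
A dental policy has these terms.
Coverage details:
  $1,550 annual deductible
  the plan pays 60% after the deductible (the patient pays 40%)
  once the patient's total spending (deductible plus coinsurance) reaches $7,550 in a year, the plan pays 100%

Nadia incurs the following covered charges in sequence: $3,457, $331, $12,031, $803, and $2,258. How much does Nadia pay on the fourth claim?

$292.40

Claim 1 — $3,457: deductible takes $1,550, $1,907 remains; coinsurance $1,907 × 40% = $762.80. Cost to patient: $2,312.80. OOP to date $2,312.80.
Claim 2 — $331: deductible already satisfied, so patient's share is 40% × $331 = $132.40. Patient owes $132.40 (running OOP $2,445.20).
Claim 3 — $12,031: deductible met; 40% of $12,031 = $4,812.40. Patient owes $4,812.40 (running OOP $7,257.60).
Claim 4 — $803: 40% coinsurance on $803 = $321.20. That would push OOP to $7,578.80, over the $7,550 cap, so patient pays $7,550 − $7,257.60 = $292.40.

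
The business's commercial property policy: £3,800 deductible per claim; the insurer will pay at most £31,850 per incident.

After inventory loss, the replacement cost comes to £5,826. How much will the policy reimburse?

Less the £3,800 deductible: £5,826 − £3,800 = £2,026.
£2,026 ≤ £31,850, so the limit doesn't bind; insurer pays £2,026.

£2,026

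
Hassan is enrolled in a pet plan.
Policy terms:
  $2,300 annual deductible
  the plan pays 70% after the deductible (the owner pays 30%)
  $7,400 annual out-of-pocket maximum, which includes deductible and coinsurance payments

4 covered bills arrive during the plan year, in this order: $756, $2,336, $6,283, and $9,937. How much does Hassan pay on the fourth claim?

#1 ($756): entire amount goes to the deductible. Owner owes $756 (running OOP $756).
#2 ($2,336): deductible takes $1,544, $792 remains; owner's 30% is $237.60. Owner pays $1,781.60; OOP now $2,537.60.
#3 ($6,283): deductible met; 30% of $6,283 = $1,884.90. Owner owes $1,884.90 (running OOP $4,422.50).
#4 ($9,937): deductible met; 30% of $9,937 = $2,981.10. That would push OOP to $7,403.60, over the $7,400 cap, so owner pays $7,400 − $4,422.50 = $2,977.50.

$2,977.50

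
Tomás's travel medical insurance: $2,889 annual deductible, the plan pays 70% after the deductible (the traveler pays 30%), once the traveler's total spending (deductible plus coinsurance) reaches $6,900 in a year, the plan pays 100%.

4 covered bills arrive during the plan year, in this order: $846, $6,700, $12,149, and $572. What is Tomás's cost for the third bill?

#1 ($846): fully absorbed by the deductible. Traveler owes $846 (running OOP $846).
#2 ($6,700): $2,043 to deductible, leaving $4,657; 30% of $4,657 = $1,397.10. Traveler owes $3,440.10 (running OOP $4,286.10).
#3 ($12,149): 30% coinsurance on $12,149 = $3,644.70. OOP would hit $7,930.80 > $6,900, so the cap limits the traveler to $6,900 − $4,286.10 = $2,613.90.

$2,613.90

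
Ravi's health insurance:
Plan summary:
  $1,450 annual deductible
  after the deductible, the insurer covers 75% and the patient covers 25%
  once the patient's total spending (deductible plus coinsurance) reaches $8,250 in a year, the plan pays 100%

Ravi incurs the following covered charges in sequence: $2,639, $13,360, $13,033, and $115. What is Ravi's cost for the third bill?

$3,162.75

Claim 1 — $2,639: $1,450 finishes the deductible; $1,189 goes to coinsurance; 25% of $1,189 = $297.25. Cost to patient: $1,747.25. OOP to date $1,747.25.
Claim 2 — $13,360: 25% coinsurance on $13,360 = $3,340. Patient owes $3,340 (running OOP $5,087.25).
Claim 3 — $13,033: deductible already satisfied, so patient's share is 25% × $13,033 = $3,258.25. Adding that to $5,087.25 gives $8,345.50, past the $8,250 cap; patient pays only $8,250 − $5,087.25 = $3,162.75.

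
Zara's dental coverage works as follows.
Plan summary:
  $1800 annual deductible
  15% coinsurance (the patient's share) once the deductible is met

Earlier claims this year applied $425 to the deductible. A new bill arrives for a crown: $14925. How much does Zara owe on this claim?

$3407.50

$425 of the $1800 deductible is already met, leaving $1375.
That leaves $14925 − $1375 = $13550 for coinsurance.
15% of $13550 = $2032.50 falls to the patient.
So the patient owes $1375 + $2032.50 = $3407.50.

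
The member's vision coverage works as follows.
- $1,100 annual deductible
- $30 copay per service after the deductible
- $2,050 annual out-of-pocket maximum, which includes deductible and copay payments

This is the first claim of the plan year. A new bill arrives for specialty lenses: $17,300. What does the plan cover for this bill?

$16,170

Nothing has been paid toward the $1,100 deductible, so the first $1,100 of this charge is applied there.
That leaves $17,300 − $1,100 = $16,200 for the copay.
Copay on this service: $30.
That puts the member's cost at $1,100 + $30 = $1,130 before any cap.
Total out-of-pocket so far would be $0 + $1,130 = $1,130, below the $2,050 cap — no reduction.
The plan picks up $17,300 − $1,130 = $16,170.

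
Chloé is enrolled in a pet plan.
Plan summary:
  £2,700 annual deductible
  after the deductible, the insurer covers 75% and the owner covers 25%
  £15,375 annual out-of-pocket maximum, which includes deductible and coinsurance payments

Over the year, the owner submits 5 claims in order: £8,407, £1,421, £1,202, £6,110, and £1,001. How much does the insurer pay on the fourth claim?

Bill 1, £8,407: deductible takes £2,700, £5,707 remains; coinsurance £5,707 × 25% = £1,426.75. Owner pays £4,126.75; OOP now £4,126.75. Plan pays £8,407 − £4,126.75 = £4,280.25.
Bill 2, £1,421: deductible met; 25% of £1,421 = £355.25. Owner owes £355.25 (running OOP £4,482). Insurer: £1,421 − £355.25 = £1,065.75.
Bill 3, £1,202: 25% coinsurance on £1,202 = £300.50. Owner owes £300.50 (running OOP £4,782.50). Plan pays £1,202 − £300.50 = £901.50.
Bill 4, £6,110: deductible already satisfied, so owner's share is 25% × £6,110 = £1,527.50. Owner owes £1,527.50 (running OOP £6,310). Insurer: £6,110 − £1,527.50 = £4,582.50.

£4,582.50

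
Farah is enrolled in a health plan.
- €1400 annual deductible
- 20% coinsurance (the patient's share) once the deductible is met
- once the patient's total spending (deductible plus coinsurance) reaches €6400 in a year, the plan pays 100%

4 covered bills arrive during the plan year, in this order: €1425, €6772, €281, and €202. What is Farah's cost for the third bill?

€56.20

Bill 1, €1425: €1400 to deductible, leaving €25; coinsurance €25 × 20% = €5. Patient owes €1405 (running OOP €1405).
Bill 2, €6772: 20% coinsurance on €6772 = €1354.40. Patient owes €1354.40 (running OOP €2759.40).
Bill 3, €281: deductible met; 20% of €281 = €56.20. Patient pays €56.20; OOP now €2815.60.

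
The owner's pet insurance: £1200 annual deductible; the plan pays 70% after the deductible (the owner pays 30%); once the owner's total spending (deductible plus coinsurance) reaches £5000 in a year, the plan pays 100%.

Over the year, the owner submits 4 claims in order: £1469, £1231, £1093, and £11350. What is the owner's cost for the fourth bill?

Claim 1 — £1469: £1200 finishes the deductible; £269 goes to coinsurance; owner's 30% is £80.70. Owner pays £1280.70; OOP now £1280.70.
Claim 2 — £1231: 30% coinsurance on £1231 = £369.30. Owner pays £369.30; OOP now £1650.
Claim 3 — £1093: deductible already satisfied, so owner's share is 30% × £1093 = £327.90. Owner pays £327.90; OOP now £1977.90.
Claim 4 — £11350: deductible already satisfied, so owner's share is 30% × £11350 = £3405. That would push OOP to £5382.90, over the £5000 cap, so owner pays £5000 − £1977.90 = £3022.10.

£3022.10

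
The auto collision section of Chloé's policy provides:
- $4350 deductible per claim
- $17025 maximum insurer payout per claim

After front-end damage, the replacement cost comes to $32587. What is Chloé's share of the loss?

$15562

After the deductible, $32587 − $4350 = $28237 remains.
Since $28237 > $17025, the payout is capped at $17025.
Out of pocket: $32587 − $17025 = $15562.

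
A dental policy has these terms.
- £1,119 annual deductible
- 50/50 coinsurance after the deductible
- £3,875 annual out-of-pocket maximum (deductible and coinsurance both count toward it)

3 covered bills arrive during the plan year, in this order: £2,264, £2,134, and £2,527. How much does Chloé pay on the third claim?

£1,116.50

Claim 1 — £2,264: £1,119 to deductible, leaving £1,145; patient's 50% is £572.50. Cost to patient: £1,691.50. OOP to date £1,691.50.
Claim 2 — £2,134: deductible met; 50% of £2,134 = £1,067. Patient owes £1,067 (running OOP £2,758.50).
Claim 3 — £2,527: deductible already satisfied, so patient's share is 50% × £2,527 = £1,263.50. That would push OOP to £4,022, over the £3,875 cap, so patient pays £3,875 − £2,758.50 = £1,116.50.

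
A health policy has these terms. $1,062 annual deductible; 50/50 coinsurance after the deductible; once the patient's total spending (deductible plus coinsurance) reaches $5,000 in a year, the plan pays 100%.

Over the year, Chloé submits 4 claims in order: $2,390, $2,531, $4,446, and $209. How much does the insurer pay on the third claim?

Claim 1 ($2,390): deductible takes $1,062, $1,328 remains; coinsurance $1,328 × 50% = $664. Patient pays $1,726; OOP now $1,726. Insurer: $2,390 − $1,726 = $664.
Claim 2 ($2,531): deductible already satisfied, so patient's share is 50% × $2,531 = $1,265.50. Patient owes $1,265.50 (running OOP $2,991.50). Insurer: $2,531 − $1,265.50 = $1,265.50.
Claim 3 ($4,446): deductible met; 50% of $4,446 = $2,223. OOP would hit $5,214.50 > $5,000, so the cap limits the patient to $5,000 − $2,991.50 = $2,008.50. Insurer: $4,446 − $2,008.50 = $2,437.50.

$2,437.50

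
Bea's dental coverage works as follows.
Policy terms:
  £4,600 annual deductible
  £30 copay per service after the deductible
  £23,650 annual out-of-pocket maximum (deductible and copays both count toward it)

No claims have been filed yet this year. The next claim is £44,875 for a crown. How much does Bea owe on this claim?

£4,630

Deductible not yet touched, so the first £4,600 of the bill goes to the deductible.
After the £4,600 deductible portion, £44,875 − £4,600 = £40,275 is subject to the copay.
Copay on this service: £30.
So the patient owes £4,600 + £30 = £4,630 before any cap.
Total out-of-pocket so far would be £0 + £4,630 = £4,630, below the £23,650 cap — no reduction.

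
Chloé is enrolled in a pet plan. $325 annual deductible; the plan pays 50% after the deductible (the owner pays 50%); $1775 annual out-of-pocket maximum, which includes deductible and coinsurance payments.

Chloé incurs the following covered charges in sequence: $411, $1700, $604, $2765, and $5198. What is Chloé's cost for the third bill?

$302

Claim 1 — $411: deductible takes $325, $86 remains; 50% of $86 = $43. Cost to owner: $368. OOP to date $368.
Claim 2 — $1700: deductible already satisfied, so owner's share is 50% × $1700 = $850. Cost to owner: $850. OOP to date $1218.
Claim 3 — $604: deductible met; 50% of $604 = $302. Cost to owner: $302. OOP to date $1520.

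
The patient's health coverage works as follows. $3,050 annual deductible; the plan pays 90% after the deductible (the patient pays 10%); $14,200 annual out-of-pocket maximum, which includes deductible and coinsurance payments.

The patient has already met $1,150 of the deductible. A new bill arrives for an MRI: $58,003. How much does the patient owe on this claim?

$1,150 of the $3,050 deductible is already met, leaving $1,900.
That leaves $58,003 − $1,900 = $56,103 for coinsurance.
Patient's 10% share of $56,103 is $5,610.30.
Patient responsibility before any cap: $1,900 + $5,610.30 = $7,510.30.
Cumulative spending $1,150 + $7,510.30 = $8,660.30 stays under the $14,200 maximum.

$7,510.30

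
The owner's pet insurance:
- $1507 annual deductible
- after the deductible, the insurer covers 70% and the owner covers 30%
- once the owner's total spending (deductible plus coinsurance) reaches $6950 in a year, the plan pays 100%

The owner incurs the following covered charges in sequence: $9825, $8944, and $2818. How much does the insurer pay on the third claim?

Claim 1 — $9825: $1507 finishes the deductible; $8318 goes to coinsurance; owner's 30% is $2495.40. Cost to owner: $4002.40. OOP to date $4002.40. Insurer: $9825 − $4002.40 = $5822.60.
Claim 2 — $8944: deductible already satisfied, so owner's share is 30% × $8944 = $2683.20. Cost to owner: $2683.20. OOP to date $6685.60. Plan pays $8944 − $2683.20 = $6260.80.
Claim 3 — $2818: deductible already satisfied, so owner's share is 30% × $2818 = $845.40. OOP would hit $7531 > $6950, so the cap limits the owner to $6950 − $6685.60 = $264.40. Plan pays $2818 − $264.40 = $2553.60.

$2553.60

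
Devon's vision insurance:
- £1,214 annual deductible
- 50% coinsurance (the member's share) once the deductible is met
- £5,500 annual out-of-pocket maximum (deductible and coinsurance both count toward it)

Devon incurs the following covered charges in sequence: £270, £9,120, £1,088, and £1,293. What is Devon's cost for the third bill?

Bill 1, £270: all of it applies to the deductible. Member pays £270; OOP now £270.
Bill 2, £9,120: £944 to deductible, leaving £8,176; member's 50% is £4,088. Member owes £5,032 (running OOP £5,302).
Bill 3, £1,088: deductible met; 50% of £1,088 = £544. That would push OOP to £5,846, over the £5,500 cap, so member pays £5,500 − £5,302 = £198.

£198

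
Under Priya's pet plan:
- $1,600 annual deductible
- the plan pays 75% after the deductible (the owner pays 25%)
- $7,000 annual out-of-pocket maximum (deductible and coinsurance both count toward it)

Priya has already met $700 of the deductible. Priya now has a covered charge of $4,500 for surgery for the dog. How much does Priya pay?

$1,800

Deductible still to meet: $1,600 − $700 = $900.
The remaining $3,600 (= $4,500 − $900) moves to coinsurance.
Owner's 25% share of $3,600 is $900.
Owner responsibility before any cap: $900 + $900 = $1,800.
Year-to-date out-of-pocket becomes $700 + $1,800 = $2,500, still under the $7,000 maximum, so no cap applies.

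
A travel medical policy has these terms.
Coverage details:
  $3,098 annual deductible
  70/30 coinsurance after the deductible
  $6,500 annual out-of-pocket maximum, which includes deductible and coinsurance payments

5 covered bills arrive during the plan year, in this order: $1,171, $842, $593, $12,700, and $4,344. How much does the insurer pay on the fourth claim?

Bill 1, $1,171: entire amount goes to the deductible. Cost to traveler: $1,171. OOP to date $1,171. Insurer: $1,171 − $1,171 = $0.
Bill 2, $842: all of it applies to the deductible. Traveler owes $842 (running OOP $2,013). Insurer: $842 − $842 = $0.
Bill 3, $593: all of it applies to the deductible. Traveler owes $593 (running OOP $2,606). Insurer: $593 − $593 = $0.
Bill 4, $12,700: deductible takes $492, $12,208 remains; 30% of $12,208 = $3,662.40. Together that's $492 + $3,662.40 = $4,154.40. OOP would hit $6,760.40 > $6,500, so the cap limits the traveler to $6,500 − $2,606 = $3,894. Plan pays $12,700 − $3,894 = $8,806.

$8,806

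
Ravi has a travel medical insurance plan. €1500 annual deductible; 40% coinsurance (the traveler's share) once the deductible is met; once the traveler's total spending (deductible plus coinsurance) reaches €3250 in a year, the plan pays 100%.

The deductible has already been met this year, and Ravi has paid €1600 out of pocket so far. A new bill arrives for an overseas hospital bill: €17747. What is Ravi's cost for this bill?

€1650

The deductible is already satisfied, so the full bill goes to coinsurance.
Coinsurance: €17747 × 40% = €7098.80.
Adding €7098.80 to the €1600 already spent would give €8698.80, which exceeds the €3250 cap; the traveler pays just €3250 − €1600 = €1650.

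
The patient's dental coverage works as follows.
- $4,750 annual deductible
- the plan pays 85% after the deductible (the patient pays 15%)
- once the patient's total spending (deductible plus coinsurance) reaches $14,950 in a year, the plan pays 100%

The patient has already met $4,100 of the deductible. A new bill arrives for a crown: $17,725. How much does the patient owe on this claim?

$3,211.25

$4,100 of the $4,750 deductible is already met, leaving $650.
The remaining $17,075 (= $17,725 − $650) moves to coinsurance.
Patient's 15% share of $17,075 is $2,561.25.
So the patient owes $650 + $2,561.25 = $3,211.25 before any cap.
Total out-of-pocket so far would be $4,100 + $3,211.25 = $7,311.25, below the $14,950 cap — no reduction.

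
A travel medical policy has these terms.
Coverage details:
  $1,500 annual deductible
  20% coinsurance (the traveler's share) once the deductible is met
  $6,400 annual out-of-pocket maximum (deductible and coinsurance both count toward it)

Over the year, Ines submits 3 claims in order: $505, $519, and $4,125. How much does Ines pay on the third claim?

$1,205.80

#1 ($505): fully absorbed by the deductible. Traveler pays $505; OOP now $505.
#2 ($519): entire amount goes to the deductible. Traveler pays $519; OOP now $1,024.
#3 ($4,125): $476 finishes the deductible; $3,649 goes to coinsurance; traveler's 20% is $729.80. Traveler pays $1,205.80; OOP now $2,229.80.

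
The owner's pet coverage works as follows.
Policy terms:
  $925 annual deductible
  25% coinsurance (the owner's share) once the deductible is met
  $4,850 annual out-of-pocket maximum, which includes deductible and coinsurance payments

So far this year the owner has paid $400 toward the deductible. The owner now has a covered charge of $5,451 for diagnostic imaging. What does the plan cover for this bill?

Remaining deductible: $925 − $400 = $525.
That leaves $5,451 − $525 = $4,926 for coinsurance.
Coinsurance: $4,926 × 25% = $1,231.50.
So the owner owes $525 + $1,231.50 = $1,756.50 before any cap.
Total out-of-pocket so far would be $400 + $1,756.50 = $2,156.50, below the $4,850 cap — no reduction.
The plan picks up $5,451 − $1,756.50 = $3,694.50.

$3,694.50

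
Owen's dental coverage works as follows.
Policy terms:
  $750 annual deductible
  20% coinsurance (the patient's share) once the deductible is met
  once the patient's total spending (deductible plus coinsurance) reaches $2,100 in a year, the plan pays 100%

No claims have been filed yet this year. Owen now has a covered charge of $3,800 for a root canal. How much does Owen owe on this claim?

$1,360

The full $750 deductible is still open; $750 of this bill applies to it.
That leaves $3,800 − $750 = $3,050 for coinsurance.
20% of $3,050 = $610 falls to the patient.
That puts the patient's cost at $750 + $610 = $1,360 before any cap.
Cumulative spending $0 + $1,360 = $1,360 stays under the $2,100 maximum.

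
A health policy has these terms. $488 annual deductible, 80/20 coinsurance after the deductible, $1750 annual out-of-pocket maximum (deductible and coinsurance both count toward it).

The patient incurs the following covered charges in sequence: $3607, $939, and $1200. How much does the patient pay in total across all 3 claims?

Bill 1, $3607: $488 finishes the deductible; $3119 goes to coinsurance; 20% of $3119 = $623.80. Patient pays $1111.80; OOP now $1111.80.
Bill 2, $939: 20% coinsurance on $939 = $187.80. Patient pays $187.80; OOP now $1299.60.
Bill 3, $1200: deductible met; 20% of $1200 = $240. Patient pays $240; OOP now $1539.60.
Summing the patient's payments: $1111.80 + $187.80 + $240 = $1539.60.

$1539.60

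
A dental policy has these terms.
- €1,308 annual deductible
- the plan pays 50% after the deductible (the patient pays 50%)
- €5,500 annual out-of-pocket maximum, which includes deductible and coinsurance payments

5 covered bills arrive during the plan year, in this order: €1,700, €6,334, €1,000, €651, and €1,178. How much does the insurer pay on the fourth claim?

Claim 1 — €1,700: €1,308 finishes the deductible; €392 goes to coinsurance; 50% of €392 = €196. Patient pays €1,504; OOP now €1,504. Insurer: €1,700 − €1,504 = €196.
Claim 2 — €6,334: deductible met; 50% of €6,334 = €3,167. Patient pays €3,167; OOP now €4,671. Insurer: €6,334 − €3,167 = €3,167.
Claim 3 — €1,000: deductible met; 50% of €1,000 = €500. Patient owes €500 (running OOP €5,171). Plan pays €1,000 − €500 = €500.
Claim 4 — €651: deductible met; 50% of €651 = €325.50. Patient pays €325.50; OOP now €5,496.50. Plan pays €651 − €325.50 = €325.50.

€325.50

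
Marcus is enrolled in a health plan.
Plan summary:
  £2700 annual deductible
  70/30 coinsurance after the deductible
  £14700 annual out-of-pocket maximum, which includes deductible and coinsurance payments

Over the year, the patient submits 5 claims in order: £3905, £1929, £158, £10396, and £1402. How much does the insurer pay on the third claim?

Bill 1, £3905: £2700 finishes the deductible; £1205 goes to coinsurance; 30% of £1205 = £361.50. Patient pays £3061.50; OOP now £3061.50. Plan pays £3905 − £3061.50 = £843.50.
Bill 2, £1929: deductible already satisfied, so patient's share is 30% × £1929 = £578.70. Patient pays £578.70; OOP now £3640.20. Insurer: £1929 − £578.70 = £1350.30.
Bill 3, £158: deductible already satisfied, so patient's share is 30% × £158 = £47.40. Patient owes £47.40 (running OOP £3687.60). Insurer: £158 − £47.40 = £110.60.

£110.60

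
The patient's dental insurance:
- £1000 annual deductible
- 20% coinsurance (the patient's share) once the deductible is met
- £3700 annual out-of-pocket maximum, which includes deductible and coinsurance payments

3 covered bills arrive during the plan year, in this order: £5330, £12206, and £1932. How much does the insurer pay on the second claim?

Bill 1, £5330: £1000 finishes the deductible; £4330 goes to coinsurance; coinsurance £4330 × 20% = £866. Cost to patient: £1866. OOP to date £1866. Insurer: £5330 − £1866 = £3464.
Bill 2, £12206: 20% coinsurance on £12206 = £2441.20. OOP would hit £4307.20 > £3700, so the cap limits the patient to £3700 − £1866 = £1834. Plan pays £12206 − £1834 = £10372.

£10372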